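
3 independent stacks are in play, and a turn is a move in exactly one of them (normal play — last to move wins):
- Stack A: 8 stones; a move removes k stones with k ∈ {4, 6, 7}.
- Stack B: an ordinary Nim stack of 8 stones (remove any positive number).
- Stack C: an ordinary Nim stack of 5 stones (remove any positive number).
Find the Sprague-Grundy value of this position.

15

For stack A, compute g(0), g(1), … with moves {4, 6, 7}:
g(0) = mex{} = 0
g(1) = mex{} = 0
g(2) = mex{} = 0
g(3) = mex{} = 0
g(4) = mex{0} = 1
g(5) = mex{0} = 1
g(6) = mex{0} = 1
g(7) = mex{0} = 1
g(8) = mex{0,1} = 2
So g(8) = 2.
Stack B is a plain Nim stack of size 8, so its Grundy value is 8.
Stack C is a plain Nim stack of size 5, so its Grundy value is 5.
By the Sprague-Grundy theorem, the Grundy value of a sum of independent games is the XOR of the component values.
Combined value = 2 ⊕ 8 ⊕ 5 = 15.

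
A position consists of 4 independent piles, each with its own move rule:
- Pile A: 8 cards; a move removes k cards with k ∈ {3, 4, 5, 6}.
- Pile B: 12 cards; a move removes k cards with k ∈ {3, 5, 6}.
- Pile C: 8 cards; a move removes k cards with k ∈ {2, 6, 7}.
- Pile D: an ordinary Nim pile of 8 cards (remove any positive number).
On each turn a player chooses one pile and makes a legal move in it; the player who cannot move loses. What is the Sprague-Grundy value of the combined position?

9

Grundy values for pile A (subtraction set {3, 4, 5, 6}):
k:     0  1  2  3  4  5  6  7  8
g(k):  0  0  0  1  1  1  2  2  2
So g(8) = 2.
Build the Grundy sequence for pile B with g(k) = mex{g(k−s) : s ∈ {3, 5, 6}, s ≤ k}:
g(0) = mex{} = 0
g(1) = mex{} = 0
g(2) = mex{} = 0
g(3) = mex{0} = 1
g(4) = mex{0} = 1
g(5) = mex{0} = 1
g(6) = mex{0,1} = 2
g(7) = mex{0,1} = 2
g(8) = mex{0,1} = 2
g(9) = mex{1,2} = 0
g(10) = mex{1,2} = 0
g(11) = mex{1,2} = 0
g(12) = mex{0,2} = 1
So g(12) = 1.
Build the Grundy sequence for pile C with g(k) = mex{g(k−s) : s ∈ {2, 6, 7}, s ≤ k}:
g(0) = mex{} = 0
g(1) = mex{} = 0
g(2) = mex{0} = 1
g(3) = mex{0} = 1
g(4) = mex{1} = 0
g(5) = mex{1} = 0
g(6) = mex{0} = 1
g(7) = mex{0} = 1
g(8) = mex{0,1} = 2
So g(8) = 2.
Pile D is a plain Nim pile of size 8, so its Grundy value is 8.
By the Sprague-Grundy theorem, the Grundy value of a sum of independent games is the XOR of the component values.
Combined value = 2 ⊕ 1 ⊕ 2 ⊕ 8 = 9.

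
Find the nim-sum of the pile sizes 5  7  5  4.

3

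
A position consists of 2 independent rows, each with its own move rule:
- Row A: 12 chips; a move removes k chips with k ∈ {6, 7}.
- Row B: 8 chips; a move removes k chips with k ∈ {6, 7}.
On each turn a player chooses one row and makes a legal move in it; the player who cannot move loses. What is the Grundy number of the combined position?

3

For row A, compute g(0), g(1), … with moves {6, 7}:
k:     0  1  2  3  4  5  6  7  8  9 10 11 12
g(k):  0  0  0  0  0  0  1  1  1  1  1  1  2
So g(12) = 2.
Grundy values for row B (subtraction set {6, 7}):
k:     0  1  2  3  4  5  6  7  8
g(k):  0  0  0  0  0  0  1  1  1
So g(8) = 1.
The value of a disjunctive sum is the nim-sum of the parts.
Combined value = 2 ⊕ 1 = 3.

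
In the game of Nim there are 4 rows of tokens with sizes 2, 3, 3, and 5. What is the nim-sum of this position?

7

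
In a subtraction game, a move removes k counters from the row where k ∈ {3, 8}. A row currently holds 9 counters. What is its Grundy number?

Build the Grundy sequence with g(k) = mex{g(k−s) : s ∈ {3, 8}, s ≤ k}:
k:     0  1  2  3  4  5  6  7  8  9
g(k):  0  0  0  1  1  1  0  0  2  1
So g(9) = 1.

1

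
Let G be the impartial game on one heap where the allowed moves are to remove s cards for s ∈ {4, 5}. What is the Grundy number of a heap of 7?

1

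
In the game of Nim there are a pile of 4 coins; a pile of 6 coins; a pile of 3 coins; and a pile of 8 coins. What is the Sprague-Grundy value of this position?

9

Nim-sum: 4 ⊕ 6 ⊕ 3 ⊕ 8 = 9.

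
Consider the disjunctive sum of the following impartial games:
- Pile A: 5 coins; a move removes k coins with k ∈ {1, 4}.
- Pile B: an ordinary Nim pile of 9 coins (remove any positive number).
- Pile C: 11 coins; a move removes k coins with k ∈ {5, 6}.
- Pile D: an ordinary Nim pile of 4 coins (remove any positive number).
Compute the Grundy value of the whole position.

Grundy values for pile A (subtraction set {1, 4}):
k:     0  1  2  3  4  5
g(k):  0  1  0  1  2  0
So g(5) = 0.
Pile B is a plain Nim pile of size 9, so its Grundy value is 9.
Grundy values for pile C (subtraction set {5, 6}):
k:     0  1  2  3  4  5  6  7  8  9 10 11
g(k):  0  0  0  0  0  1  1  1  1  1  2  0
So g(11) = 0.
Pile D is a plain Nim pile of size 4, so its Grundy value is 4.
The value of a disjunctive sum is the nim-sum of the parts.
Combined value = 0 XOR 9 XOR 0 XOR 4 = 13.

13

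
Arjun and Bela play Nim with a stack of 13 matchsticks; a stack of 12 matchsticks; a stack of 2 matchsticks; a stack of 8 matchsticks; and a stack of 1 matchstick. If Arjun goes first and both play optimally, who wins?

Arjun wins

Compute the nim-sum pairwise:
13 XOR 12 = 1
1 XOR 2 = 3
3 XOR 8 = 11
11 XOR 1 = 10
The nim-sum is 10 ≠ 0, so this is an N-position: the player to move can win; Arjun has a winning move.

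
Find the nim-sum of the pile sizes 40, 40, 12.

Bitwise XOR of the heap sizes:
  101000  (40)
  101000  (40)
  001100  (12)
  ------
  001100  (12)

12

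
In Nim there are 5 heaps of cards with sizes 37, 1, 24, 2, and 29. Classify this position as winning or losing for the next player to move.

Write each in binary and XOR column by column:
  100101  (37)
  000001  (1)
  011000  (24)
  000010  (2)
  011101  (29)
  ------
  100011  (35)
The nim-sum is 35 ≠ 0, so this is an N-position: the player to move can win.

Winning position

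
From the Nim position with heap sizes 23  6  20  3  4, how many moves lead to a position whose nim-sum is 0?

Compute the nim-sum pairwise:
23 ⊕ 6 = 17
17 ⊕ 20 = 5
5 ⊕ 3 = 6
6 ⊕ 4 = 2
The overall nim-sum is X = 2. A heap of size p has a winning move iff p XOR X < p (reduce it to p XOR X).
  23: 23 XOR 2 = 21 < 23 — winning move (to 21).
  6: 6 XOR 2 = 4 < 6 — winning move (to 4).
  20: 20 XOR 2 = 22 ≥ 20 — no move.
  3: 3 XOR 2 = 1 < 3 — winning move (to 1).
  4: 4 XOR 2 = 6 ≥ 4 — no move.
That gives 3 winning moves.

3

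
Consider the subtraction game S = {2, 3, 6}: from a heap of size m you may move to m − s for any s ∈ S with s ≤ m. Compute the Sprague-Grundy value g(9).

Compute g(0), g(1), … for moves {2, 3, 6}:
k:     0  1  2  3  4  5  6  7  8  9
g(k):  0  0  1  1  2  0  3  1  2  0
So g(9) = 0.

0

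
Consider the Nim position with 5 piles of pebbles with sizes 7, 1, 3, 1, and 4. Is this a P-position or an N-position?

P-position

Nim-sum: 7 ^ 1 ^ 3 ^ 1 ^ 4 = 0.
The nim-sum is 0, so this is a P-position: the player to move is in a losing position under optimal play.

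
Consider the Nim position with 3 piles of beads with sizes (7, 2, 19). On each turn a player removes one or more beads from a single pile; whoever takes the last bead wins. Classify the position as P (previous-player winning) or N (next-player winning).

N-position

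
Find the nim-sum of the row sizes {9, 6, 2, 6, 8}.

Compute the nim-sum pairwise:
9 XOR 6 = 15
15 XOR 2 = 13
13 XOR 6 = 11
11 XOR 8 = 3

3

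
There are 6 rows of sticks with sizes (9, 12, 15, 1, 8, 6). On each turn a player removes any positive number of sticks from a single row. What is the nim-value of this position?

5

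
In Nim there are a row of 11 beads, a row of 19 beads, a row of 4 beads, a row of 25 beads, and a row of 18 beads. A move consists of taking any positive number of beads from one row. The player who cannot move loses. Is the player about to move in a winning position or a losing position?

Winning position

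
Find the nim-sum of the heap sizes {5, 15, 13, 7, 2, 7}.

In binary:
  0101  (5)
  1111  (15)
  1101  (13)
  0111  (7)
  0010  (2)
  0111  (7)
  ----
  0101  (5)

5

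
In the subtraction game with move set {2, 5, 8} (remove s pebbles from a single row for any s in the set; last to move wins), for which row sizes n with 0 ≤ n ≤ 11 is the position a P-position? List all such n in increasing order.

Compute g(0), g(1), … for moves {2, 5, 8}:
g(0) = mex{} = 0
g(1) = mex{} = 0
g(2) = mex{0} = 1
g(3) = mex{0} = 1
g(4) = mex{1} = 0
g(5) = mex{0,1} = 2
g(6) = mex{0} = 1
g(7) = mex{1,2} = 0
g(8) = mex{0,1} = 2
g(9) = mex{0} = 1
g(10) = mex{1,2} = 0
g(11) = mex{1} = 0
The P-positions (g = 0) in 0..11 are 0, 1, 4, 7, 10, 11.

0, 1, 4, 7, 10, 11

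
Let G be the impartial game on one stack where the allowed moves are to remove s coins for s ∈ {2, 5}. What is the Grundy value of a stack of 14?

0

Grundy values for subtraction set {2, 5}:
g(0) = mex{} = 0
g(1) = mex{} = 0
g(2) = mex{0} = 1
g(3) = mex{0} = 1
g(4) = mex{1} = 0
g(5) = mex{0,1} = 2
g(6) = mex{0} = 1
g(7) = mex{1,2} = 0
g(8) = mex{1} = 0
g(9) = mex{0} = 1
g(10) = mex{0,2} = 1
g(11) = mex{1} = 0
g(12) = mex{0,1} = 2
g(13) = mex{0} = 1
g(14) = mex{1,2} = 0
So g(14) = 0.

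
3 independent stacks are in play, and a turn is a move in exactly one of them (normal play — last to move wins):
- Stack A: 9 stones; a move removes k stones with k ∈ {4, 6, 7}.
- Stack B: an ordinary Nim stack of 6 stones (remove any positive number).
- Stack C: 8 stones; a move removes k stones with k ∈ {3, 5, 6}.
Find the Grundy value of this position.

6

For stack A, compute g(0), g(1), … with moves {4, 6, 7}:
g(0) = mex{} = 0
g(1) = mex{} = 0
g(2) = mex{} = 0
g(3) = mex{} = 0
g(4) = mex{0} = 1
g(5) = mex{0} = 1
g(6) = mex{0} = 1
g(7) = mex{0} = 1
g(8) = mex{0,1} = 2
g(9) = mex{0,1} = 2
So g(9) = 2.
Stack B is a plain Nim stack of size 6, so its Grundy value is 6.
Grundy values for stack C (subtraction set {3, 5, 6}):
k:     0  1  2  3  4  5  6  7  8
g(k):  0  0  0  1  1  1  2  2  2
So g(8) = 2.
By the Sprague-Grundy theorem, the Grundy value of a sum of independent games is the XOR of the component values.
Combined value = 2 XOR 6 XOR 2 = 6.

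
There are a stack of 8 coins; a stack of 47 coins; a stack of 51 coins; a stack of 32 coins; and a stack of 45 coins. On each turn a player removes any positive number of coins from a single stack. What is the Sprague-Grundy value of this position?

25

Compute the nim-sum pairwise:
8 ^ 47 = 39
39 ^ 51 = 20
20 ^ 32 = 52
52 ^ 45 = 25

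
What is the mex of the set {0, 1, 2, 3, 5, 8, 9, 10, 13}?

4

The values 0, 1, 2, 3 are all present; 4 is the first non-negative integer missing from the set.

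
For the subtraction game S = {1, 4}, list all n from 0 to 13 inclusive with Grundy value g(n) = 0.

0, 2, 5, 7, 10, 12

Build the Grundy sequence with g(k) = mex{g(k−s) : s ∈ {1, 4}, s ≤ k}:
g(0) = mex{} = 0
g(1) = mex{0} = 1
g(2) = mex{1} = 0
g(3) = mex{0} = 1
g(4) = mex{0,1} = 2
g(5) = mex{1,2} = 0
g(6) = mex{0} = 1
g(7) = mex{1} = 0
g(8) = mex{0,2} = 1
g(9) = mex{0,1} = 2
g(10) = mex{1,2} = 0
g(11) = mex{0} = 1
g(12) = mex{1} = 0
g(13) = mex{0,2} = 1
The P-positions (g = 0) in 0..13 are 0, 2, 5, 7, 10, 12.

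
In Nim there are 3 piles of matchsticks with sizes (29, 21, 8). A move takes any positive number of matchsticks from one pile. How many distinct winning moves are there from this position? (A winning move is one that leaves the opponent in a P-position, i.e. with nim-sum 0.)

0

Compute the nim-sum pairwise:
29 ^ 21 = 8
8 ^ 8 = 0
The nim-sum is already 0, so every move leaves a nonzero nim-sum — there are no winning moves.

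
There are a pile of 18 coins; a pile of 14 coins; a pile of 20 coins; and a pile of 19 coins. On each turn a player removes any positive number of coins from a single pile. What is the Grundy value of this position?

Bitwise XOR of the heap sizes:
  10010  (18)
  01110  (14)
  10100  (20)
  10011  (19)
  -----
  11011  (27)

27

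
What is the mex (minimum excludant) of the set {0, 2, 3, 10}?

1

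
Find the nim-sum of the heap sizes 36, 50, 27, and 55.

Compute the nim-sum pairwise:
36 XOR 50 = 22
22 XOR 27 = 13
13 XOR 55 = 58

58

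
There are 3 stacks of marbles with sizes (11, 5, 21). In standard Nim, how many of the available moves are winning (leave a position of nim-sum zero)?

1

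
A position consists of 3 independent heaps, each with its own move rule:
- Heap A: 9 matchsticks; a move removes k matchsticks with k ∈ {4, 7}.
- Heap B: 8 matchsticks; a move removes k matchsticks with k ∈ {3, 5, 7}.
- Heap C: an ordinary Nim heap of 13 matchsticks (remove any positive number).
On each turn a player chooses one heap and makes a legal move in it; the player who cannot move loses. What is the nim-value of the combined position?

13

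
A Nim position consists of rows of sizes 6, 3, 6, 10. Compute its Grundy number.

9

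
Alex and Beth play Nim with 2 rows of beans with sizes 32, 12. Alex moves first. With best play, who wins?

Nim-sum: 32 ⊕ 12 = 44.
The nim-sum is 44 ≠ 0, so this is an N-position: the player to move can win; Alex has a winning move.

Alex wins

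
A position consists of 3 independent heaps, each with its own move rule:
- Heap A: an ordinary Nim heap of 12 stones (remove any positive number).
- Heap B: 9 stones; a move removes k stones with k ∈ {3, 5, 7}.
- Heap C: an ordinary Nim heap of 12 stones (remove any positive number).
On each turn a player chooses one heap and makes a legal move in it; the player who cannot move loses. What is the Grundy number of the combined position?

3

Heap A is a plain Nim heap of size 12, so its Grundy value is 12.
For heap B, compute g(0), g(1), … with moves {3, 5, 7}:
g(0) = mex{} = 0
g(1) = mex{} = 0
g(2) = mex{} = 0
g(3) = mex{0} = 1
g(4) = mex{0} = 1
g(5) = mex{0} = 1
g(6) = mex{0,1} = 2
g(7) = mex{0,1} = 2
g(8) = mex{0,1} = 2
g(9) = mex{0,1,2} = 3
So g(9) = 3.
Heap C is a plain Nim heap of size 12, so its Grundy value is 12.
By the Sprague-Grundy theorem, the Grundy value of a sum of independent games is the XOR of the component values.
Combined value = 12 ⊕ 3 ⊕ 12 = 3.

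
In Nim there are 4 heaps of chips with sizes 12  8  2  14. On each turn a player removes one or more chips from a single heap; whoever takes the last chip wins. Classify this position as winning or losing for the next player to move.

Winning position

Nim-sum: 12 XOR 8 XOR 2 XOR 14 = 8.
The nim-sum is 8 ≠ 0, so this is an N-position: the player to move can win.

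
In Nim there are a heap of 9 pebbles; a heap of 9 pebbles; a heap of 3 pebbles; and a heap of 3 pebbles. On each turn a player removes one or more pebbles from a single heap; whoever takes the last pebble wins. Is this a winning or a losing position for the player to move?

Losing position

Compute the nim-sum pairwise:
9 ^ 9 = 0
0 ^ 3 = 3
3 ^ 3 = 0
The nim-sum is 0, so this is a P-position: the player to move is in a losing position under optimal play.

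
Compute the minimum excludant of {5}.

0

0 is not in the set, so the mex is 0.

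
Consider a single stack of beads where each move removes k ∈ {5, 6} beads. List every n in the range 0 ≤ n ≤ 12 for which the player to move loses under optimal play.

Compute g(0), g(1), … for moves {5, 6}:
k:     0  1  2  3  4  5  6  7  8  9 10 11 12
g(k):  0  0  0  0  0  1  1  1  1  1  2  0  0
The P-positions (g = 0) in 0..12 are 0, 1, 2, 3, 4, 11, 12.

0, 1, 2, 3, 4, 11, 12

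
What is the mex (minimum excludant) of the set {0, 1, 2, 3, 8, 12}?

The values 0, 1, 2, 3 are all present; 4 is the first non-negative integer missing from the set.

4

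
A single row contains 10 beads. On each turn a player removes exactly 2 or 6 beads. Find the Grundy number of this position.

1

Compute g(0), g(1), … for moves {2, 6}:
k:     0  1  2  3  4  5  6  7  8  9 10
g(k):  0  0  1  1  0  0  1  1  0  0  1
So g(10) = 1.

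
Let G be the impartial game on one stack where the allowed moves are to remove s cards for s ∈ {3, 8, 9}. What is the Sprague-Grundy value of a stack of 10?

1

Build the Grundy sequence with g(k) = mex{g(k−s) : s ∈ {3, 8, 9}, s ≤ k}:
k:     0  1  2  3  4  5  6  7  8  9 10
g(k):  0  0  0  1  1  1  0  0  2  1  1
So g(10) = 1.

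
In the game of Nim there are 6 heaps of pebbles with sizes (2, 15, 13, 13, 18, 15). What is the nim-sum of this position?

In binary:
  00010  (2)
  01111  (15)
  01101  (13)
  01101  (13)
  10010  (18)
  01111  (15)
  -----
  10000  (16)

16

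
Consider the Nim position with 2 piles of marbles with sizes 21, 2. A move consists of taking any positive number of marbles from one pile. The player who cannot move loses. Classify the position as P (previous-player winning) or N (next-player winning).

N-position

Compute the nim-sum pairwise:
21 XOR 2 = 23
The nim-sum is 23 ≠ 0, so this is an N-position: the player to move can win.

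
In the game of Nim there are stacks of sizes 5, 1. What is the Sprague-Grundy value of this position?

4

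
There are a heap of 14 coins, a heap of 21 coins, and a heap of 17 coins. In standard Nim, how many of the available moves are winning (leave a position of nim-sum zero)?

1

Bitwise XOR of the heap sizes:
  01110  (14)
  10101  (21)
  10001  (17)
  -----
  01010  (10)
The overall nim-sum is X = 10. A heap of size p has a winning move iff p XOR X < p (reduce it to p XOR X).
  14: 14 XOR 10 = 4 < 14 — winning move (to 4).
  21: 21 XOR 10 = 31 ≥ 21 — no move.
  17: 17 XOR 10 = 27 ≥ 17 — no move.
That gives 1 winning move.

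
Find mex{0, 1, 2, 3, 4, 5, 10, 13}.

The values 0, 1, 2, 3, 4, 5 are all present; 6 is the first non-negative integer missing from the set.

6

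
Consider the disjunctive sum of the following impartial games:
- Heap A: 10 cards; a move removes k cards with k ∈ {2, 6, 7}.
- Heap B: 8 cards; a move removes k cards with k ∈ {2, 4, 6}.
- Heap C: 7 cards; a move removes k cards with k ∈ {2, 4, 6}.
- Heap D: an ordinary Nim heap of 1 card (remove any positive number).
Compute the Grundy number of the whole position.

Grundy values for heap A (subtraction set {2, 6, 7}):
g(0) = mex{} = 0
g(1) = mex{} = 0
g(2) = mex{0} = 1
g(3) = mex{0} = 1
g(4) = mex{1} = 0
g(5) = mex{1} = 0
g(6) = mex{0} = 1
g(7) = mex{0} = 1
g(8) = mex{0,1} = 2
g(9) = mex{1} = 0
g(10) = mex{0,1,2} = 3
So g(10) = 3.
Build the Grundy sequence for heap B with g(k) = mex{g(k−s) : s ∈ {2, 4, 6}, s ≤ k}:
g(0) = mex{} = 0
g(1) = mex{} = 0
g(2) = mex{0} = 1
g(3) = mex{0} = 1
g(4) = mex{0,1} = 2
g(5) = mex{0,1} = 2
g(6) = mex{0,1,2} = 3
g(7) = mex{0,1,2} = 3
g(8) = mex{1,2,3} = 0
So g(8) = 0.
Grundy values for heap C (subtraction set {2, 4, 6}):
k:     0  1  2  3  4  5  6  7
g(k):  0  0  1  1  2  2  3  3
So g(7) = 3.
Heap D is a plain Nim heap of size 1, so its Grundy value is 1.
By the Sprague-Grundy theorem, the Grundy value of a sum of independent games is the XOR of the component values.
Combined value = 3 ⊕ 0 ⊕ 3 ⊕ 1 = 1.

1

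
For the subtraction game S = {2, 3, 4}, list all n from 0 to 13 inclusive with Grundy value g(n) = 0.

0, 1, 6, 7, 12, 13

Build the Grundy sequence with g(k) = mex{g(k−s) : s ∈ {2, 3, 4}, s ≤ k}:
k:     0  1  2  3  4  5  6  7  8  9 10 11 12 13
g(k):  0  0  1  1  2  2  0  0  1  1  2  2  0  0
The P-positions (g = 0) in 0..13 are 0, 1, 6, 7, 12, 13.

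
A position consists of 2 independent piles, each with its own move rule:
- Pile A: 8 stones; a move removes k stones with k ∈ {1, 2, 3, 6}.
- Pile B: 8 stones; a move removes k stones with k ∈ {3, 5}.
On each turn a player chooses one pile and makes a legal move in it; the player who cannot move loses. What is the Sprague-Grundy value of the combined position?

0

Build the Grundy sequence for pile A with g(k) = mex{g(k−s) : s ∈ {1, 2, 3, 6}, s ≤ k}:
g(0) = mex{} = 0
g(1) = mex{0} = 1
g(2) = mex{0,1} = 2
g(3) = mex{0,1,2} = 3
g(4) = mex{1,2,3} = 0
g(5) = mex{0,2,3} = 1
g(6) = mex{0,1,3} = 2
g(7) = mex{0,1,2} = 3
g(8) = mex{1,2,3} = 0
So g(8) = 0.
Build the Grundy sequence for pile B with g(k) = mex{g(k−s) : s ∈ {3, 5}, s ≤ k}:
k:     0  1  2  3  4  5  6  7  8
g(k):  0  0  0  1  1  1  2  2  0
So g(8) = 0.
By the Sprague-Grundy theorem, the Grundy value of a sum of independent games is the XOR of the component values.
Combined value = 0 XOR 0 = 0.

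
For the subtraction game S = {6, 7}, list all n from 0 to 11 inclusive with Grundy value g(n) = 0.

0, 1, 2, 3, 4, 5

Grundy values for subtraction set {6, 7}:
g(0) = mex{} = 0
g(1) = mex{} = 0
g(2) = mex{} = 0
g(3) = mex{} = 0
g(4) = mex{} = 0
g(5) = mex{} = 0
g(6) = mex{0} = 1
g(7) = mex{0} = 1
g(8) = mex{0} = 1
g(9) = mex{0} = 1
g(10) = mex{0} = 1
g(11) = mex{0} = 1
The P-positions (g = 0) in 0..11 are 0, 1, 2, 3, 4, 5.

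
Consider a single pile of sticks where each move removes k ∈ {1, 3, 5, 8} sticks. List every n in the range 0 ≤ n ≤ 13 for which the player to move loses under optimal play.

0, 2, 4, 6, 13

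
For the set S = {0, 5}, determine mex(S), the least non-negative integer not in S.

1

0 is in the set but 1 is not, so the mex is 1.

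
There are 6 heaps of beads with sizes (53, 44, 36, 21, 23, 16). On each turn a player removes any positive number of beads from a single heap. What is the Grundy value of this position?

47

Write each in binary and XOR column by column:
  110101  (53)
  101100  (44)
  100100  (36)
  010101  (21)
  010111  (23)
  010000  (16)
  ------
  101111  (47)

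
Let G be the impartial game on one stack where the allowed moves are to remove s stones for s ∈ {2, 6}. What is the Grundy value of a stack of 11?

Grundy values for subtraction set {2, 6}:
k:     0  1  2  3  4  5  6  7  8  9 10 11
g(k):  0  0  1  1  0  0  1  1  0  0  1  1
So g(11) = 1.

1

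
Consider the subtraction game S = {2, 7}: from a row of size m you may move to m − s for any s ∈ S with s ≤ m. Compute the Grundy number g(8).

2

Compute g(0), g(1), … for moves {2, 7}:
k:     0  1  2  3  4  5  6  7  8
g(k):  0  0  1  1  0  0  1  1  2
So g(8) = 2.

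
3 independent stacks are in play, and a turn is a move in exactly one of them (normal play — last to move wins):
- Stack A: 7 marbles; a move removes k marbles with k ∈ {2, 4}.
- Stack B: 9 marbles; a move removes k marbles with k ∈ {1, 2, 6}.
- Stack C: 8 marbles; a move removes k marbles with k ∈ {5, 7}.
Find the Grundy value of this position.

Build the Grundy sequence for stack A with g(k) = mex{g(k−s) : s ∈ {2, 4}, s ≤ k}:
k:     0  1  2  3  4  5  6  7
g(k):  0  0  1  1  2  2  0  0
So g(7) = 0.
Grundy values for stack B (subtraction set {1, 2, 6}):
k:     0  1  2  3  4  5  6  7  8  9
g(k):  0  1  2  0  1  2  3  0  1  2
So g(9) = 2.
Build the Grundy sequence for stack C with g(k) = mex{g(k−s) : s ∈ {5, 7}, s ≤ k}:
k:     0  1  2  3  4  5  6  7  8
g(k):  0  0  0  0  0  1  1  1  1
So g(8) = 1.
The value of a disjunctive sum is the nim-sum of the parts.
Combined value = 0 ⊕ 2 ⊕ 1 = 3.

3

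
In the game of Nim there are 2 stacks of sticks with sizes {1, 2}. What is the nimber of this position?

Nim-sum: 1 ^ 2 = 3.

3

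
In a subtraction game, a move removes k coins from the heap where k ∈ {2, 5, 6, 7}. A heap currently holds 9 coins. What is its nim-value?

Grundy values for subtraction set {2, 5, 6, 7}:
g(0) = mex{} = 0
g(1) = mex{} = 0
g(2) = mex{0} = 1
g(3) = mex{0} = 1
g(4) = mex{1} = 0
g(5) = mex{0,1} = 2
g(6) = mex{0} = 1
g(7) = mex{0,1,2} = 3
g(8) = mex{0,1} = 2
g(9) = mex{0,1,3} = 2
So g(9) = 2.

2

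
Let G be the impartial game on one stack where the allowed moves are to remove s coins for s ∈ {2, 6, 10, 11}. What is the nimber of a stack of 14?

Grundy values for subtraction set {2, 6, 10, 11}:
g(0) = mex{} = 0
g(1) = mex{} = 0
g(2) = mex{0} = 1
g(3) = mex{0} = 1
g(4) = mex{1} = 0
g(5) = mex{1} = 0
g(6) = mex{0} = 1
g(7) = mex{0} = 1
g(8) = mex{1} = 0
g(9) = mex{1} = 0
g(10) = mex{0} = 1
g(11) = mex{0} = 1
g(12) = mex{0,1} = 2
g(13) = mex{1} = 0
g(14) = mex{0,1,2} = 3
So g(14) = 3.

3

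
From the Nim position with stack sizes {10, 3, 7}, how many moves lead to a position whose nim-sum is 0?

1

Bitwise XOR of the heap sizes:
  1010  (10)
  0011  (3)
  0111  (7)
  ----
  1110  (14)
The overall nim-sum is X = 14. A stack of size p has a winning move iff p XOR X < p (reduce it to p XOR X).
  10: 10 XOR 14 = 4 < 10 — winning move (to 4).
  3: 3 XOR 14 = 13 ≥ 3 — no move.
  7: 7 XOR 14 = 9 ≥ 7 — no move.
That gives 1 winning move.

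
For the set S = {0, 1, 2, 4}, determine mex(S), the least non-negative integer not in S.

3

The values 0, 1, 2 are all present; 3 is the first non-negative integer missing from the set.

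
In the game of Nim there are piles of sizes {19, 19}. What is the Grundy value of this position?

0

Write each in binary and XOR column by column:
  10011  (19)
  10011  (19)
  -----
  00000  (0)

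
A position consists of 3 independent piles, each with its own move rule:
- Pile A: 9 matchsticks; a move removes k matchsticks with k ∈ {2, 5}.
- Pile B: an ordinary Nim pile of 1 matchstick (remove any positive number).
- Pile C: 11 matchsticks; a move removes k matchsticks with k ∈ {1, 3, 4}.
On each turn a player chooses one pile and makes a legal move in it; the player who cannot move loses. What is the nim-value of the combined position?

2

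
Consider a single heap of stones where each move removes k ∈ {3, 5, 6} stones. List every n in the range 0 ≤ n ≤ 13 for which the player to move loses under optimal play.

0, 1, 2, 9, 10, 11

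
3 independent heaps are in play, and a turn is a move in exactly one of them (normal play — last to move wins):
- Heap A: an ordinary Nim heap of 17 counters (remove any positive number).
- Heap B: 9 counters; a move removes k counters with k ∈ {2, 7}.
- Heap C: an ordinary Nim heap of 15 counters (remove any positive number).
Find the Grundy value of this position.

Heap A is a plain Nim heap of size 17, so its Grundy value is 17.
Grundy values for heap B (subtraction set {2, 7}):
g(0) = mex{} = 0
g(1) = mex{} = 0
g(2) = mex{0} = 1
g(3) = mex{0} = 1
g(4) = mex{1} = 0
g(5) = mex{1} = 0
g(6) = mex{0} = 1
g(7) = mex{0} = 1
g(8) = mex{0,1} = 2
g(9) = mex{1} = 0
So g(9) = 0.
Heap C is a plain Nim heap of size 15, so its Grundy value is 15.
The value of a disjunctive sum is the nim-sum of the parts.
Combined value = 17 XOR 0 XOR 15 = 30.

30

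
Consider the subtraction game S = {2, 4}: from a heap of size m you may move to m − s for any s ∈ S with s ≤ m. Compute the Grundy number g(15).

Compute g(0), g(1), … for moves {2, 4}:
k:     0  1  2  3  4  5  6  7  8  9 10 11 12 13 14 15
g(k):  0  0  1  1  2  2  0  0  1  1  2  2  0  0  1  1
So g(15) = 1.

1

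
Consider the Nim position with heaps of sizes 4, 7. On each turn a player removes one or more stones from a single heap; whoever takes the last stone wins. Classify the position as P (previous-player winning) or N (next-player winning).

Compute the nim-sum pairwise:
4 ^ 7 = 3
The nim-sum is 3 ≠ 0, so this is an N-position: the player to move can win.

N-position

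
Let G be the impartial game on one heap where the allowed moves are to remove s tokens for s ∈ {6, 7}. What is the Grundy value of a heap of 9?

Grundy values for subtraction set {6, 7}:
g(0) = mex{} = 0
g(1) = mex{} = 0
g(2) = mex{} = 0
g(3) = mex{} = 0
g(4) = mex{} = 0
g(5) = mex{} = 0
g(6) = mex{0} = 1
g(7) = mex{0} = 1
g(8) = mex{0} = 1
g(9) = mex{0} = 1
So g(9) = 1.

1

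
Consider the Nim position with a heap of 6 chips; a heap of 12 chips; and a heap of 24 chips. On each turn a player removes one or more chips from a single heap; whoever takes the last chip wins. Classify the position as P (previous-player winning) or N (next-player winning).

N-position

Nim-sum: 6 ^ 12 ^ 24 = 18.
The nim-sum is 18 ≠ 0, so this is an N-position: the player to move can win.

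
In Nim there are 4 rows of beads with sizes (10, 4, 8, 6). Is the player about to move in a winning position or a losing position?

Losing position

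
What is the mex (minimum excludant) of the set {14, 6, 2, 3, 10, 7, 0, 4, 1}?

5

The values 0, 1, 2, 3, 4 are all present; 5 is the first non-negative integer missing from the set.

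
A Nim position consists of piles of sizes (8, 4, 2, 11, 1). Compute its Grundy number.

4

Nim-sum: 8 ^ 4 ^ 2 ^ 11 ^ 1 = 4.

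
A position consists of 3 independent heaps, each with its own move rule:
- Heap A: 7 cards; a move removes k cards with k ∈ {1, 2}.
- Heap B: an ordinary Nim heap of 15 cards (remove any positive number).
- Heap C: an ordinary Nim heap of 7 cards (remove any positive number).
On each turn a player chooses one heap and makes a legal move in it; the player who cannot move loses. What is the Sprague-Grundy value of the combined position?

9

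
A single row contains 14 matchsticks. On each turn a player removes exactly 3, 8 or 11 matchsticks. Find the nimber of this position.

2

Build the Grundy sequence with g(k) = mex{g(k−s) : s ∈ {3, 8, 11}, s ≤ k}:
k:     0  1  2  3  4  5  6  7  8  9 10 11 12 13 14
g(k):  0  0  0  1  1  1  0  0  2  1  1  3  2  2  2
So g(14) = 2.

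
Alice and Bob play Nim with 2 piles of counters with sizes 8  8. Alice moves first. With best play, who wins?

Bob wins

In binary:
  1000  (8)
  1000  (8)
  ----
  0000  (0)
The nim-sum is 0, so this is a P-position: the player to move is in a losing position under optimal play; Alice is about to move from it and so loses — Bob wins.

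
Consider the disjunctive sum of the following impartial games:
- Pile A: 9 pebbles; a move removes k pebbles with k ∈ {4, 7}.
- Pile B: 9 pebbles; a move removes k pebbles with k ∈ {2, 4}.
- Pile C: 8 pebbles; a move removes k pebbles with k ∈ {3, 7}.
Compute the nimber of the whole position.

Build the Grundy sequence for pile A with g(k) = mex{g(k−s) : s ∈ {4, 7}, s ≤ k}:
g(0) = mex{} = 0
g(1) = mex{} = 0
g(2) = mex{} = 0
g(3) = mex{} = 0
g(4) = mex{0} = 1
g(5) = mex{0} = 1
g(6) = mex{0} = 1
g(7) = mex{0} = 1
g(8) = mex{0,1} = 2
g(9) = mex{0,1} = 2
So g(9) = 2.
Grundy values for pile B (subtraction set {2, 4}):
k:     0  1  2  3  4  5  6  7  8  9
g(k):  0  0  1  1  2  2  0  0  1  1
So g(9) = 1.
Grundy values for pile C (subtraction set {3, 7}):
k:     0  1  2  3  4  5  6  7  8
g(k):  0  0  0  1  1  1  0  2  2
So g(8) = 2.
By the Sprague-Grundy theorem, the Grundy value of a sum of independent games is the XOR of the component values.
Combined value = 2 ⊕ 1 ⊕ 2 = 1.

1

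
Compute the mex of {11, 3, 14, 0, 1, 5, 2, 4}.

The values 0, 1, 2, 3, 4, 5 are all present; 6 is the first non-negative integer missing from the set.

6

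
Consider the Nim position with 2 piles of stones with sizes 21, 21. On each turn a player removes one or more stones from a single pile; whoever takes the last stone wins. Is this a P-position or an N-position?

Compute the nim-sum pairwise:
21 XOR 21 = 0
The nim-sum is 0, so this is a P-position: the player to move is in a losing position under optimal play.

P-position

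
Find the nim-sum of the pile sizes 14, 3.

Bitwise XOR of the heap sizes:
  1110  (14)
  0011  (3)
  ----
  1101  (13)

13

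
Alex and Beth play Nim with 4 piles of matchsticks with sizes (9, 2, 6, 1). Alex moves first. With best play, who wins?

Alex wins

Nim-sum: 9 ^ 2 ^ 6 ^ 1 = 12.
The nim-sum is 12 ≠ 0, so this is an N-position: the player to move can win; Alex has a winning move.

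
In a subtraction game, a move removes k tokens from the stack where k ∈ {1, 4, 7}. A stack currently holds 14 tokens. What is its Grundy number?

1

Compute g(0), g(1), … for moves {1, 4, 7}:
g(0) = mex{} = 0
g(1) = mex{0} = 1
g(2) = mex{1} = 0
g(3) = mex{0} = 1
g(4) = mex{0,1} = 2
g(5) = mex{1,2} = 0
g(6) = mex{0} = 1
g(7) = mex{0,1} = 2
g(8) = mex{1,2} = 0
g(9) = mex{0} = 1
g(10) = mex{1} = 0
g(11) = mex{0,2} = 1
g(12) = mex{0,1} = 2
g(13) = mex{1,2} = 0
g(14) = mex{0,2} = 1
So g(14) = 1.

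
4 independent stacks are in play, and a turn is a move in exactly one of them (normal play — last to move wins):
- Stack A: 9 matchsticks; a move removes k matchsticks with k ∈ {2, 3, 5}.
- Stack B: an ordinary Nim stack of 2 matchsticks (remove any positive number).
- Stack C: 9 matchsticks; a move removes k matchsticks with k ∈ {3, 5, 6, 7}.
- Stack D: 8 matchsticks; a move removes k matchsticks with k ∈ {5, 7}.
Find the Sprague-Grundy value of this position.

1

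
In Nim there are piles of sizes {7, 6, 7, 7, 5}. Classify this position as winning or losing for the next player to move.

Winning position

Nim-sum: 7 XOR 6 XOR 7 XOR 7 XOR 5 = 4.
The nim-sum is 4 ≠ 0, so this is an N-position: the player to move can win.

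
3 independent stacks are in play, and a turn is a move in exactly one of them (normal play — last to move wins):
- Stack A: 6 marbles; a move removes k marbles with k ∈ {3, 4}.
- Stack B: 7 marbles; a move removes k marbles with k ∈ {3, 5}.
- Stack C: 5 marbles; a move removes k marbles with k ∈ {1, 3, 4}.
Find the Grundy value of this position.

3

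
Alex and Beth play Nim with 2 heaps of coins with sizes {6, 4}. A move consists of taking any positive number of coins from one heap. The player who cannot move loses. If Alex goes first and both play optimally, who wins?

Bitwise XOR of the heap sizes:
  110  (6)
  100  (4)
  ---
  010  (2)
The nim-sum is 2 ≠ 0, so this is an N-position: the player to move can win; Alex has a winning move.

Alex wins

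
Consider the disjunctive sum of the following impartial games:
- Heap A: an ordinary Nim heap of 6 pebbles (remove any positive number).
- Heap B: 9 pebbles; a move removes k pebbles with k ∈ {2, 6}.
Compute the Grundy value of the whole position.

Heap A is a plain Nim heap of size 6, so its Grundy value is 6.
For heap B, compute g(0), g(1), … with moves {2, 6}:
g(0) = mex{} = 0
g(1) = mex{} = 0
g(2) = mex{0} = 1
g(3) = mex{0} = 1
g(4) = mex{1} = 0
g(5) = mex{1} = 0
g(6) = mex{0} = 1
g(7) = mex{0} = 1
g(8) = mex{1} = 0
g(9) = mex{1} = 0
So g(9) = 0.
By the Sprague-Grundy theorem, the Grundy value of a sum of independent games is the XOR of the component values.
Combined value = 6 ⊕ 0 = 6.

6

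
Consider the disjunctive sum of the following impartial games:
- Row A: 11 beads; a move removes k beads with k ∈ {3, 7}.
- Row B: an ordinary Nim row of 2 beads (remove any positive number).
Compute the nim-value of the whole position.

For row A, compute g(0), g(1), … with moves {3, 7}:
k:     0  1  2  3  4  5  6  7  8  9 10 11
g(k):  0  0  0  1  1  1  0  2  2  1  0  0
So g(11) = 0.
Row B is a plain Nim row of size 2, so its Grundy value is 2.
The value of a disjunctive sum is the nim-sum of the parts.
Combined value = 0 XOR 2 = 2.

2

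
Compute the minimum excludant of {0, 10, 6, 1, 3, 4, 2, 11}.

The values 0, 1, 2, 3, 4 are all present; 5 is the first non-negative integer missing from the set.

5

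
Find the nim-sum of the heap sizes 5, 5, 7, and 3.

Compute the nim-sum pairwise:
5 ^ 5 = 0
0 ^ 7 = 7
7 ^ 3 = 4

4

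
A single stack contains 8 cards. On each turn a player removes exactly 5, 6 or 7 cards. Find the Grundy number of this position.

Build the Grundy sequence with g(k) = mex{g(k−s) : s ∈ {5, 6, 7}, s ≤ k}:
g(0) = mex{} = 0
g(1) = mex{} = 0
g(2) = mex{} = 0
g(3) = mex{} = 0
g(4) = mex{} = 0
g(5) = mex{0} = 1
g(6) = mex{0} = 1
g(7) = mex{0} = 1
g(8) = mex{0} = 1
So g(8) = 1.

1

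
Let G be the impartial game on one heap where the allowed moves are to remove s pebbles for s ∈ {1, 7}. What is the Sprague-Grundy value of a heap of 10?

0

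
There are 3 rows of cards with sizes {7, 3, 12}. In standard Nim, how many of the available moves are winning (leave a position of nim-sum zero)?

1

Write each in binary and XOR column by column:
  0111  (7)
  0011  (3)
  1100  (12)
  ----
  1000  (8)
The overall nim-sum is X = 8. A row of size p has a winning move iff p XOR X < p (reduce it to p XOR X).
  7: 7 XOR 8 = 15 ≥ 7 — no move.
  3: 3 XOR 8 = 11 ≥ 3 — no move.
  12: 12 XOR 8 = 4 < 12 — winning move (to 4).
That gives 1 winning move.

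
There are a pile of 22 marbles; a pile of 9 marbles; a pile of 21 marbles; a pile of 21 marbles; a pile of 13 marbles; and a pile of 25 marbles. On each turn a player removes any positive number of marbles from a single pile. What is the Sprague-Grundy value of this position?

Write each in binary and XOR column by column:
  10110  (22)
  01001  (9)
  10101  (21)
  10101  (21)
  01101  (13)
  11001  (25)
  -----
  01011  (11)

11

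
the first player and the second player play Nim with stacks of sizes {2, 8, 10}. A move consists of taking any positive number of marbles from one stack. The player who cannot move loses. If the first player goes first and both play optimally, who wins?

Write each in binary and XOR column by column:
  0010  (2)
  1000  (8)
  1010  (10)
  ----
  0000  (0)
The nim-sum is 0, so this is a P-position: the player to move is in a losing position under optimal play; the first player is about to move from it and so loses — the second player wins.

the second player wins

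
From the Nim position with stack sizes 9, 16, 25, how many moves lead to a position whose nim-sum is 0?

Bitwise XOR of the heap sizes:
  01001  (9)
  10000  (16)
  11001  (25)
  -----
  00000  (0)
The nim-sum is already 0, so every move leaves a nonzero nim-sum — there are no winning moves.

0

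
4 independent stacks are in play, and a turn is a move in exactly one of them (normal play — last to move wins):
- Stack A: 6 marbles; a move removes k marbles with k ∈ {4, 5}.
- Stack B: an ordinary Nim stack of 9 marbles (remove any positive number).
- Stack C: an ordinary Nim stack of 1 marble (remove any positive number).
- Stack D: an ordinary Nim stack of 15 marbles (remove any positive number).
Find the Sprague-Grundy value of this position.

6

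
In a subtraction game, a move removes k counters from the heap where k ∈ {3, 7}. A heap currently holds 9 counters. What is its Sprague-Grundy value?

1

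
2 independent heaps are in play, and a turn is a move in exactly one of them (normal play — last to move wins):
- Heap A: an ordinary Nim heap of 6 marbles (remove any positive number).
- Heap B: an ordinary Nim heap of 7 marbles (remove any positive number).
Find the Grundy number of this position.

1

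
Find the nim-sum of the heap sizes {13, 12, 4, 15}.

10

Write each in binary and XOR column by column:
  1101  (13)
  1100  (12)
  0100  (4)
  1111  (15)
  ----
  1010  (10)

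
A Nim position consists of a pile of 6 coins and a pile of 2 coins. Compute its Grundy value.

4

Compute the nim-sum pairwise:
6 ^ 2 = 4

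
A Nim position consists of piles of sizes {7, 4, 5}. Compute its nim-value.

6

Nim-sum: 7 ⊕ 4 ⊕ 5 = 6.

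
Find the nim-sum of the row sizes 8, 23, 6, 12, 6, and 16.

3

Bitwise XOR of the heap sizes:
  01000  (8)
  10111  (23)
  00110  (6)
  01100  (12)
  00110  (6)
  10000  (16)
  -----
  00011  (3)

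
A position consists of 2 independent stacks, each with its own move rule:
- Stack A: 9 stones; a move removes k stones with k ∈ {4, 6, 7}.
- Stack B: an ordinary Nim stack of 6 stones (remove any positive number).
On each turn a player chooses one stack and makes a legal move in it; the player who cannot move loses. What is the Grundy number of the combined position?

Build the Grundy sequence for stack A with g(k) = mex{g(k−s) : s ∈ {4, 6, 7}, s ≤ k}:
k:     0  1  2  3  4  5  6  7  8  9
g(k):  0  0  0  0  1  1  1  1  2  2
So g(9) = 2.
Stack B is a plain Nim stack of size 6, so its Grundy value is 6.
By the Sprague-Grundy theorem, the Grundy value of a sum of independent games is the XOR of the component values.
Combined value = 2 ⊕ 6 = 4.

4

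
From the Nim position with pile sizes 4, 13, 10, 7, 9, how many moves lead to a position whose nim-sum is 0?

3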